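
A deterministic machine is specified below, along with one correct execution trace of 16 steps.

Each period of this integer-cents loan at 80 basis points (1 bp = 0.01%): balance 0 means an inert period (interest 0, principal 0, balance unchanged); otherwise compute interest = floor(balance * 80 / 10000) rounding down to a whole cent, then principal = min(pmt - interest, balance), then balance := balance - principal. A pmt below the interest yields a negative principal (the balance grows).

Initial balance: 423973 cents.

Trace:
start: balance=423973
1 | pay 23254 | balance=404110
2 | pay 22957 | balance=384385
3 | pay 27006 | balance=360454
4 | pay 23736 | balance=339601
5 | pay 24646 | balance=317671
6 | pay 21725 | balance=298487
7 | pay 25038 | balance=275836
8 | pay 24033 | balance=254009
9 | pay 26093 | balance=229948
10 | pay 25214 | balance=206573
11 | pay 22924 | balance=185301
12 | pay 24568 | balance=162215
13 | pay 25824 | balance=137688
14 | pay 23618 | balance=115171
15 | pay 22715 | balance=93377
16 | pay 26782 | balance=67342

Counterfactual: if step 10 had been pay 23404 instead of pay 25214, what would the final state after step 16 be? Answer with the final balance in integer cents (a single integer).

(re-executing from step 10 with the substitution; state before step 10: balance=229948)
10 | pay 23404 | balance=208383
11 | pay 22924 | balance=187126
12 | pay 24568 | balance=164055
13 | pay 25824 | balance=139543
14 | pay 23618 | balance=117041
15 | pay 22715 | balance=95262
16 | pay 26782 | balance=69242

69242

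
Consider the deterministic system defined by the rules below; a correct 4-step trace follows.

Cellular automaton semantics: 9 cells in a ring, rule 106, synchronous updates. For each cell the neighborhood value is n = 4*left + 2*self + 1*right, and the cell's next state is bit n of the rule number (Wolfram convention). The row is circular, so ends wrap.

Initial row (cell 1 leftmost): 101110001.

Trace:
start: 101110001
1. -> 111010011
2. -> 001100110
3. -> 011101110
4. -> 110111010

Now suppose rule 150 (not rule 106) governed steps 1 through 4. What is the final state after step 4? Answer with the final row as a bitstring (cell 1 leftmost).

001011101

(re-executing steps 1..4 under rule 150; state before step 1: 101110001)
1. -> 000101010
2. -> 001101011
3. -> 110001000
4. -> 001011101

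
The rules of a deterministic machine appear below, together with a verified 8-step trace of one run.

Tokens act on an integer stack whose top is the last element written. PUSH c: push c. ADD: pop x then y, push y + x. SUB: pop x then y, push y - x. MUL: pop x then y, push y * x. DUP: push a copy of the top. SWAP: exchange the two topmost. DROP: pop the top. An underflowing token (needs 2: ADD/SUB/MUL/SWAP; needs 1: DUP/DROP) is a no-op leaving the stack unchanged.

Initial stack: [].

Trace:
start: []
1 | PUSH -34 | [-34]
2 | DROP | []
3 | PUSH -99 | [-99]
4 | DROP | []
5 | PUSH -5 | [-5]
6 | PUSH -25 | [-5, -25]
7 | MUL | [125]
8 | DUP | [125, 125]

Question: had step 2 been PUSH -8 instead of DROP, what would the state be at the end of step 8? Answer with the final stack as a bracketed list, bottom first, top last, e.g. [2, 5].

[-34, -8, 125, 125]

(re-executing from step 2 with the substitution; state before step 2: [-34])
2 | PUSH -8 | [-34, -8]
3 | PUSH -99 | [-34, -8, -99]
4 | DROP | [-34, -8]
5 | PUSH -5 | [-34, -8, -5]
6 | PUSH -25 | [-34, -8, -5, -25]
7 | MUL | [-34, -8, 125]
8 | DUP | [-34, -8, 125, 125]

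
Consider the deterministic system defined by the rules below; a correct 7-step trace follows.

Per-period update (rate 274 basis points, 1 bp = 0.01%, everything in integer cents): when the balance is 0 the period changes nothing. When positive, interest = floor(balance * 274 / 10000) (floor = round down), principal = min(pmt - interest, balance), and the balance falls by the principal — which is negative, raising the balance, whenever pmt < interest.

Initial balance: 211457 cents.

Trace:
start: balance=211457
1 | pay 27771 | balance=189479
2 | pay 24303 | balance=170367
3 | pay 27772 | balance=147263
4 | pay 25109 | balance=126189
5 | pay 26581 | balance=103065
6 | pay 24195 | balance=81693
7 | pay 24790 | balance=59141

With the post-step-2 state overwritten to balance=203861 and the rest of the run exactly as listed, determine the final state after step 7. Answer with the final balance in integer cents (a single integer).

97481

state after step 2 := balance=203861
3 | pay 27772 | balance=181674
4 | pay 25109 | balance=161542
5 | pay 26581 | balance=139387
6 | pay 24195 | balance=119011
7 | pay 24790 | balance=97481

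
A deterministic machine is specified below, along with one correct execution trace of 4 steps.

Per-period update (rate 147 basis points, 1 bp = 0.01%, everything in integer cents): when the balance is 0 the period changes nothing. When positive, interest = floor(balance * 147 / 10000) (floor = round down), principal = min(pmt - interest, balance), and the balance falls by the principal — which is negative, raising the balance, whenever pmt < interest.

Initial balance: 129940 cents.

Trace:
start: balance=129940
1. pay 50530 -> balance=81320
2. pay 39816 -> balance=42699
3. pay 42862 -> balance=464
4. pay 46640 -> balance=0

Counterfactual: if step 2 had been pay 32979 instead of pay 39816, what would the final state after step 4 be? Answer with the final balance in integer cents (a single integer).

0

(re-executing from step 2 with the substitution; state before step 2: balance=81320)
2. pay 32979 -> balance=49536
3. pay 42862 -> balance=7402
4. pay 46640 -> balance=0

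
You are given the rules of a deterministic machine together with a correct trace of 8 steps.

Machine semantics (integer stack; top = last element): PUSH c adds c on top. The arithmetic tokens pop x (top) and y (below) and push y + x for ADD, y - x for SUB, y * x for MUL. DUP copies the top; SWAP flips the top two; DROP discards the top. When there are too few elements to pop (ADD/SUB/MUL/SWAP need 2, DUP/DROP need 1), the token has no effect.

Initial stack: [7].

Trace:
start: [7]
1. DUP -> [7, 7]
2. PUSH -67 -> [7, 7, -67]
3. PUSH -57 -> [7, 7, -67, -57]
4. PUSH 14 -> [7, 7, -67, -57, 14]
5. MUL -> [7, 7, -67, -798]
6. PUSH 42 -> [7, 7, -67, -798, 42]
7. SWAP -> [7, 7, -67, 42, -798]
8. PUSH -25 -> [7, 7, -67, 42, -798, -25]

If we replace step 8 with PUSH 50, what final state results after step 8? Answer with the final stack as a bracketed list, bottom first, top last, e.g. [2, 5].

(re-executing from step 8 with the substitution; state before step 8: [7, 7, -67, 42, -798])
8. PUSH 50 -> [7, 7, -67, 42, -798, 50]

[7, 7, -67, 42, -798, 50]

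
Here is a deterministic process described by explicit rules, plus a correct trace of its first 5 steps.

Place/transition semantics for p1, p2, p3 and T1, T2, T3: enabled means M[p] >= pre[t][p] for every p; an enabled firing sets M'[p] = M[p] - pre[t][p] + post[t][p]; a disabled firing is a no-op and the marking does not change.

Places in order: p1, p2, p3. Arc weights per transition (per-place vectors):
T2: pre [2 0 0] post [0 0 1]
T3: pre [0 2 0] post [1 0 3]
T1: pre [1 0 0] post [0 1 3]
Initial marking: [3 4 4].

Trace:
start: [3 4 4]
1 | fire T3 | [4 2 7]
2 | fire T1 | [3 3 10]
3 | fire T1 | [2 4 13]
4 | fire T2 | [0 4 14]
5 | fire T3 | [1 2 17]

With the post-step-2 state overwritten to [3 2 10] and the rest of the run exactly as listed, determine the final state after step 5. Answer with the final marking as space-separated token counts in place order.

1 1 17

state after step 2 := [3 2 10]
3 | fire T1 | [2 3 13]
4 | fire T2 | [0 3 14]
5 | fire T3 | [1 1 17]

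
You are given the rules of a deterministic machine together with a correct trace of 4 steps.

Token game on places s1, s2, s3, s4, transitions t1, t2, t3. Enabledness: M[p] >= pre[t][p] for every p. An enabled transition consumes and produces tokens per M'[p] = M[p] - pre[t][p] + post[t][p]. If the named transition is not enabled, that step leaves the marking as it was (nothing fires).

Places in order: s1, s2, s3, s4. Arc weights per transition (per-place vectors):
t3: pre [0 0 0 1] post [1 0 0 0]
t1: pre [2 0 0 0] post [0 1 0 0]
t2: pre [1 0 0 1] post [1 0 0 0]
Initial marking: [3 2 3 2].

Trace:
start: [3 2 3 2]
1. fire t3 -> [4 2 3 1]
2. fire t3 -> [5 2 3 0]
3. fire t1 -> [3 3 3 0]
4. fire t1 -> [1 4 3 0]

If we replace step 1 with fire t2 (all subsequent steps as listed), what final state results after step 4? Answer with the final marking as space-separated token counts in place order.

0 4 3 0

(re-executing from step 1 with the substitution; state before step 1: [3 2 3 2])
1. fire t2 -> [3 2 3 1]
2. fire t3 -> [4 2 3 0]
3. fire t1 -> [2 3 3 0]
4. fire t1 -> [0 4 3 0]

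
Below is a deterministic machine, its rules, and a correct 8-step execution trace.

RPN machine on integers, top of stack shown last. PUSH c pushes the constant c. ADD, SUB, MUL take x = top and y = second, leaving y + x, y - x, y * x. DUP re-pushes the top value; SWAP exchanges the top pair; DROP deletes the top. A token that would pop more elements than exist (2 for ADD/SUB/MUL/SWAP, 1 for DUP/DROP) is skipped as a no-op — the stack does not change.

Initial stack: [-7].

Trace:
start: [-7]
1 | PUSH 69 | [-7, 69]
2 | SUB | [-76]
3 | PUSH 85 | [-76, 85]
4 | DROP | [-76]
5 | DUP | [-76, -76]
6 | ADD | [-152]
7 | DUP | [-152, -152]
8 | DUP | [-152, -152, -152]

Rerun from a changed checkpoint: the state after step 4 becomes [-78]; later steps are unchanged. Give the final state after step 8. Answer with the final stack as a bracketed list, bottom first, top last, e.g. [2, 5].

state after step 4 := [-78]
5 | DUP | [-78, -78]
6 | ADD | [-156]
7 | DUP | [-156, -156]
8 | DUP | [-156, -156, -156]

[-156, -156, -156]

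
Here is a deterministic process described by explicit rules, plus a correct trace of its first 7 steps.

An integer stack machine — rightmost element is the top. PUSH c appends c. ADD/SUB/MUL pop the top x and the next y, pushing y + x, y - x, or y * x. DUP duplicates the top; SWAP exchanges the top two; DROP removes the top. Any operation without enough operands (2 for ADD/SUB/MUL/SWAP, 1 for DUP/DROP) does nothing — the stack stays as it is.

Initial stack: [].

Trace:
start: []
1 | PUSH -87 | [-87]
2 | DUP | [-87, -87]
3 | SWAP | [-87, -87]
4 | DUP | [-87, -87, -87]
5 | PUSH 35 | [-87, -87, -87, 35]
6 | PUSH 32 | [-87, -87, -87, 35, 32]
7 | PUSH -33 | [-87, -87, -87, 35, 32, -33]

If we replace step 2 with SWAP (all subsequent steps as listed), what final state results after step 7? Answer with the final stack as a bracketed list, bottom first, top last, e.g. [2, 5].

[-87, -87, 35, 32, -33]

(re-executing from step 2 with the substitution; state before step 2: [-87])
2 | SWAP | [-87]
3 | SWAP | [-87]
4 | DUP | [-87, -87]
5 | PUSH 35 | [-87, -87, 35]
6 | PUSH 32 | [-87, -87, 35, 32]
7 | PUSH -33 | [-87, -87, 35, 32, -33]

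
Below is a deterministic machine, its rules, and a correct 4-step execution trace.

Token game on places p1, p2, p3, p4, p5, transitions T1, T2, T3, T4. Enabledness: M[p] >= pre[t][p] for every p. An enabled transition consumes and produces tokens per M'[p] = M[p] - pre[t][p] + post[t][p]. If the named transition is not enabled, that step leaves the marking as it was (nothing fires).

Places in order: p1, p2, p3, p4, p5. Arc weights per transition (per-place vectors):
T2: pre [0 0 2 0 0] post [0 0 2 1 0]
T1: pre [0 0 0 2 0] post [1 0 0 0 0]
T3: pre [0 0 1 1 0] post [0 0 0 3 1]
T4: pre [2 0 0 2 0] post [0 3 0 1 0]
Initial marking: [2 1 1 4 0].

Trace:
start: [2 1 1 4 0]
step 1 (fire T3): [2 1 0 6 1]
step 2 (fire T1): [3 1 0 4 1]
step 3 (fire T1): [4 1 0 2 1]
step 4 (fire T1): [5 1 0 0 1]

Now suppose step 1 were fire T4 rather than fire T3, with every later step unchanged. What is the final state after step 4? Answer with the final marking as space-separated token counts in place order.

1 4 1 1 0

(re-executing from step 1 with the substitution; state before step 1: [2 1 1 4 0])
step 1 (fire T4): [0 4 1 3 0]
step 2 (fire T1): [1 4 1 1 0]
step 3 (fire T1): [1 4 1 1 0]
step 4 (fire T1): [1 4 1 1 0]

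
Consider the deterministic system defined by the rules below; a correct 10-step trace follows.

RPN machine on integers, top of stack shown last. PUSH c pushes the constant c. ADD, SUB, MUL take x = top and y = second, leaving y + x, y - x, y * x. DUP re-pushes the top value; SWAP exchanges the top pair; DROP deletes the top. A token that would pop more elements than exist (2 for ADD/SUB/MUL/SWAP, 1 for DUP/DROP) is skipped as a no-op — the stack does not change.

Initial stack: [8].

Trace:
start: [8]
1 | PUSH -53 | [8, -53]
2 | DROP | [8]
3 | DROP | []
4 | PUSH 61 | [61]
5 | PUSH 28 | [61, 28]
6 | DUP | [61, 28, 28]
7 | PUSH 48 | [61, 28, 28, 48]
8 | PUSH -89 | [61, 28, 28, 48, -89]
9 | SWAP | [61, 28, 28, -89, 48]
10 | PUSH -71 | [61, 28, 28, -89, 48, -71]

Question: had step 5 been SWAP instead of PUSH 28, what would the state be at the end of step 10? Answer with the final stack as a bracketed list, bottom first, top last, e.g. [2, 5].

(re-executing from step 5 with the substitution; state before step 5: [61])
5 | SWAP | [61]
6 | DUP | [61, 61]
7 | PUSH 48 | [61, 61, 48]
8 | PUSH -89 | [61, 61, 48, -89]
9 | SWAP | [61, 61, -89, 48]
10 | PUSH -71 | [61, 61, -89, 48, -71]

[61, 61, -89, 48, -71]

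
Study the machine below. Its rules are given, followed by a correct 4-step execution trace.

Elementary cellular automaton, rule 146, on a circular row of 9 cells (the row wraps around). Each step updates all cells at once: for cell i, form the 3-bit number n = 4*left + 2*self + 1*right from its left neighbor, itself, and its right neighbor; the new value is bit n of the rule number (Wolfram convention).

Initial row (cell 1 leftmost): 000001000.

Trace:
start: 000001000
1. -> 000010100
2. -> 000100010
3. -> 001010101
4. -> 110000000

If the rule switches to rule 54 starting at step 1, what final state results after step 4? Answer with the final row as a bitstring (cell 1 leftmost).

(re-executing steps 1..4 under rule 54; state before step 1: 000001000)
1. -> 000011100
2. -> 000100010
3. -> 001110111
4. -> 110001000

110001000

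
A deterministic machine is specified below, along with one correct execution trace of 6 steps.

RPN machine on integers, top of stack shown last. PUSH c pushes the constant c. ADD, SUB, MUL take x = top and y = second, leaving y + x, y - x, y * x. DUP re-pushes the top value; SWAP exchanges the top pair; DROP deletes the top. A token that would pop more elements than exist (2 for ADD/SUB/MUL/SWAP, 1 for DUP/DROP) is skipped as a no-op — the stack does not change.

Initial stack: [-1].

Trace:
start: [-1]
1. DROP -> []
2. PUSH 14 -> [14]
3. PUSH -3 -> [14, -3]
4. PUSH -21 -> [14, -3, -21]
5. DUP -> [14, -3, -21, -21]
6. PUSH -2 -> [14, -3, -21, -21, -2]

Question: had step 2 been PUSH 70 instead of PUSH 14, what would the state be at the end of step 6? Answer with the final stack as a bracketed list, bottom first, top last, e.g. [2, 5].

(re-executing from step 2 with the substitution; state before step 2: [])
2. PUSH 70 -> [70]
3. PUSH -3 -> [70, -3]
4. PUSH -21 -> [70, -3, -21]
5. DUP -> [70, -3, -21, -21]
6. PUSH -2 -> [70, -3, -21, -21, -2]

[70, -3, -21, -21, -2]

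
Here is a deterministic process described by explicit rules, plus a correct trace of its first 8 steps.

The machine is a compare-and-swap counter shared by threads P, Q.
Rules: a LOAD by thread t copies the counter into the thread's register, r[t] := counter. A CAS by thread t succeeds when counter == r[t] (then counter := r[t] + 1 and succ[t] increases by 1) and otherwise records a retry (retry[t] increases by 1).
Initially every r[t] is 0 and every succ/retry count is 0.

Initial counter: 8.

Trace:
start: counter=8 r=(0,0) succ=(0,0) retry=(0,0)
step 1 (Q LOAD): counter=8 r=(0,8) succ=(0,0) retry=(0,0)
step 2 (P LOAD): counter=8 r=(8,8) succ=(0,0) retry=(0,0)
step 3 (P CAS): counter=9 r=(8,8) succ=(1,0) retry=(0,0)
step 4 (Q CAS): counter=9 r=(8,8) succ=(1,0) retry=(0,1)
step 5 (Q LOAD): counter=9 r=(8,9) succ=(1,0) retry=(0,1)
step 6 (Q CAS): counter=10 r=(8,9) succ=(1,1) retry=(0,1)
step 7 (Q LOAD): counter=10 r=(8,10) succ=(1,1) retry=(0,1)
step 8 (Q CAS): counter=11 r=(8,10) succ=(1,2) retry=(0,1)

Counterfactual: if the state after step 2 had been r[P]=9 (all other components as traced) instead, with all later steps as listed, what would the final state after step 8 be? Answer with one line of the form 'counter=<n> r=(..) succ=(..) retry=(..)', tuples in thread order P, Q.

counter=11 r=(9,10) succ=(0,3) retry=(1,0)

state after step 2 := counter=8 r=(9,8) succ=(0,0) retry=(0,0)
step 3 (P CAS): counter=8 r=(9,8) succ=(0,0) retry=(1,0)
step 4 (Q CAS): counter=9 r=(9,8) succ=(0,1) retry=(1,0)
step 5 (Q LOAD): counter=9 r=(9,9) succ=(0,1) retry=(1,0)
step 6 (Q CAS): counter=10 r=(9,9) succ=(0,2) retry=(1,0)
step 7 (Q LOAD): counter=10 r=(9,10) succ=(0,2) retry=(1,0)
step 8 (Q CAS): counter=11 r=(9,10) succ=(0,3) retry=(1,0)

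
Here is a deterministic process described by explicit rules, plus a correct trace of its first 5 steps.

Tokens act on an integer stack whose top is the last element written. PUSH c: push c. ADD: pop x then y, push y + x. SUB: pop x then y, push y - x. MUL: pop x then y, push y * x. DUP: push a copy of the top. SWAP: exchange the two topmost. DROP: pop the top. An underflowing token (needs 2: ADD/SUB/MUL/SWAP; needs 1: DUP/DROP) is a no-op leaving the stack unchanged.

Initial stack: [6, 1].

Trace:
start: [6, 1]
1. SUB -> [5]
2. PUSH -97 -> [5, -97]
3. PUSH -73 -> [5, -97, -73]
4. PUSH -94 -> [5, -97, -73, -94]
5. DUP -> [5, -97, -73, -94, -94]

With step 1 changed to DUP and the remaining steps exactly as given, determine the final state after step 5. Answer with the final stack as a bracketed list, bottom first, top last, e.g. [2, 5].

[6, 1, 1, -97, -73, -94, -94]

(re-executing from step 1 with the substitution; state before step 1: [6, 1])
1. DUP -> [6, 1, 1]
2. PUSH -97 -> [6, 1, 1, -97]
3. PUSH -73 -> [6, 1, 1, -97, -73]
4. PUSH -94 -> [6, 1, 1, -97, -73, -94]
5. DUP -> [6, 1, 1, -97, -73, -94, -94]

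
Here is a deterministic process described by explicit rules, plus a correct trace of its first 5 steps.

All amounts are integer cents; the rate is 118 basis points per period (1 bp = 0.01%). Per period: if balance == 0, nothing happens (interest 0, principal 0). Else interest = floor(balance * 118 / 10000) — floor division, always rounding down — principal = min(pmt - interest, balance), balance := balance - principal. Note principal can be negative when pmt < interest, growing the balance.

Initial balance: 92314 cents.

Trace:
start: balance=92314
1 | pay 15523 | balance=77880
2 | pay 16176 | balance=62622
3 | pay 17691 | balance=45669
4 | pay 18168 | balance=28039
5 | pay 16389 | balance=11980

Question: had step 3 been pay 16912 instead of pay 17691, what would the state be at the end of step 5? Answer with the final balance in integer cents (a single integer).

(re-executing from step 3 with the substitution; state before step 3: balance=62622)
3 | pay 16912 | balance=46448
4 | pay 18168 | balance=28828
5 | pay 16389 | balance=12779

12779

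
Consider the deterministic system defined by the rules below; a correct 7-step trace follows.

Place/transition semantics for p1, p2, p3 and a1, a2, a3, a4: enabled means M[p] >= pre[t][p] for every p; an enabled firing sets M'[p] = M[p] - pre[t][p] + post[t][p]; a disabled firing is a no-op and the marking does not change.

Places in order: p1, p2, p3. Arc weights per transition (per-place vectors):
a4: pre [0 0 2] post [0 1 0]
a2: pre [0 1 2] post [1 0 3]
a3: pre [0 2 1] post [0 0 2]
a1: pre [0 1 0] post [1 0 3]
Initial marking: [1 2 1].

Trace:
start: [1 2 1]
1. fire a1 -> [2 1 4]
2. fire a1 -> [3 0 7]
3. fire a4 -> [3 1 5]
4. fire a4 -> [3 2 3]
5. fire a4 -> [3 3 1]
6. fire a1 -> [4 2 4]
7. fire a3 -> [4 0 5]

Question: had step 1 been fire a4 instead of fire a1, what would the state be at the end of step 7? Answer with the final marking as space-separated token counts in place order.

3 0 4

(re-executing from step 1 with the substitution; state before step 1: [1 2 1])
1. fire a4 -> [1 2 1]
2. fire a1 -> [2 1 4]
3. fire a4 -> [2 2 2]
4. fire a4 -> [2 3 0]
5. fire a4 -> [2 3 0]
6. fire a1 -> [3 2 3]
7. fire a3 -> [3 0 4]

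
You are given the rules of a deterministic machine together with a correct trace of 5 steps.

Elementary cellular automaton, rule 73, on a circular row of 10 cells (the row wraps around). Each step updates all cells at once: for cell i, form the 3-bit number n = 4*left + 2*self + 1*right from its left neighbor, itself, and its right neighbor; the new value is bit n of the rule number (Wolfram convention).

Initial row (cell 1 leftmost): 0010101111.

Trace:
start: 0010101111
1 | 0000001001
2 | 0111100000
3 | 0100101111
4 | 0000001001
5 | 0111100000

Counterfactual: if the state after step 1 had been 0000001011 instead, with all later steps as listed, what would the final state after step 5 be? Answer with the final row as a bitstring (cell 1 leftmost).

state after step 1 := 0000001011
2 | 0111100011
3 | 0100101011
4 | 0000000011
5 | 0111111011

0111111011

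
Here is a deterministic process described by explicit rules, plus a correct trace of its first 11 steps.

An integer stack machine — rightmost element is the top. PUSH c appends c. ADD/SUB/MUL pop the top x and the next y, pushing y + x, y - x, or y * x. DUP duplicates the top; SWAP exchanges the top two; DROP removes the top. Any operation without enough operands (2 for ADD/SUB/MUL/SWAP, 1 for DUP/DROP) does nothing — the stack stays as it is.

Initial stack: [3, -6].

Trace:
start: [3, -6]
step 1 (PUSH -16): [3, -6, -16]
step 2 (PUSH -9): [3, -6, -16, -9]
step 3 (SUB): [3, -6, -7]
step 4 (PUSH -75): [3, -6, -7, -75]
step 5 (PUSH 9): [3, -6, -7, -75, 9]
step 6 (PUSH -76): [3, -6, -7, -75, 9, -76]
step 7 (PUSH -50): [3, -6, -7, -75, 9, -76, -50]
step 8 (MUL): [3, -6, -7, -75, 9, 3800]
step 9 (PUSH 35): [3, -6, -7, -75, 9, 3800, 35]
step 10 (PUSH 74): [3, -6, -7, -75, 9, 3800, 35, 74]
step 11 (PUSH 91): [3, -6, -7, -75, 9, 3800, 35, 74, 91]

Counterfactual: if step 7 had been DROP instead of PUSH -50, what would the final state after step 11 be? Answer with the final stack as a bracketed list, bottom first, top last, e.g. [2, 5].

[3, -6, -7, -675, 35, 74, 91]

(re-executing from step 7 with the substitution; state before step 7: [3, -6, -7, -75, 9, -76])
step 7 (DROP): [3, -6, -7, -75, 9]
step 8 (MUL): [3, -6, -7, -675]
step 9 (PUSH 35): [3, -6, -7, -675, 35]
step 10 (PUSH 74): [3, -6, -7, -675, 35, 74]
step 11 (PUSH 91): [3, -6, -7, -675, 35, 74, 91]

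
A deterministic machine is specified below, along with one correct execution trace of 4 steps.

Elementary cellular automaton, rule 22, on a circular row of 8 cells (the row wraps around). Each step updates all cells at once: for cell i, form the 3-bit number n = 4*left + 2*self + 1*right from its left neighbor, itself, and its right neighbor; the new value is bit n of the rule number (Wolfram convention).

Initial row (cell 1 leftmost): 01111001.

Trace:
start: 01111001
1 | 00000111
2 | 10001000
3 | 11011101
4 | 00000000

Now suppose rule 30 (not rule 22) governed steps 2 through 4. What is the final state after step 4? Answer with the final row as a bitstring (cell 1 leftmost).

(re-executing steps 2..4 under rule 30; state before step 2: 00000111)
2 | 10001100
3 | 11011011
4 | 00010010

00010010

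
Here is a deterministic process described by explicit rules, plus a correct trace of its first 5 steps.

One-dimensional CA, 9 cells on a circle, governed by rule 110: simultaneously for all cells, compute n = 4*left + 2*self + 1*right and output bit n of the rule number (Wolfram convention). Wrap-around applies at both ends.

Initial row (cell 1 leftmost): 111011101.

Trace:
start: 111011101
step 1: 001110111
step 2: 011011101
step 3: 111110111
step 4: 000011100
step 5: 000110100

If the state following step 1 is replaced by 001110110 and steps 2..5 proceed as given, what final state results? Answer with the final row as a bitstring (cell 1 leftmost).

state after step 1 := 001110110
step 2: 011011110
step 3: 111110010
step 4: 100010111
step 5: 100111100

100111100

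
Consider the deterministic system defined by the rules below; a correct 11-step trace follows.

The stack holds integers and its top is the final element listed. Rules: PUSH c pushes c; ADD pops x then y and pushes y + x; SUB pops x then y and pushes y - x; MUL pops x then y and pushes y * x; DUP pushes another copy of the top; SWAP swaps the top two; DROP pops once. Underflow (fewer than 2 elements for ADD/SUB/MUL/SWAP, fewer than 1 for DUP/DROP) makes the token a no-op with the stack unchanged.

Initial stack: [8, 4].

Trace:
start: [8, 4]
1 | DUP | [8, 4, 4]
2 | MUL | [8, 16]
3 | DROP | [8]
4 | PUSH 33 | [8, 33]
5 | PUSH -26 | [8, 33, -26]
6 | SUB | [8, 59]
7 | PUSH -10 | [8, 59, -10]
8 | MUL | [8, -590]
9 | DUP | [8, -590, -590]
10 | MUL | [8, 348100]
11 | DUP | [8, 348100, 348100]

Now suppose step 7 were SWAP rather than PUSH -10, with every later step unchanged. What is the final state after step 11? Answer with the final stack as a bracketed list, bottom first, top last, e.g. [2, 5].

[222784, 222784]

(re-executing from step 7 with the substitution; state before step 7: [8, 59])
7 | SWAP | [59, 8]
8 | MUL | [472]
9 | DUP | [472, 472]
10 | MUL | [222784]
11 | DUP | [222784, 222784]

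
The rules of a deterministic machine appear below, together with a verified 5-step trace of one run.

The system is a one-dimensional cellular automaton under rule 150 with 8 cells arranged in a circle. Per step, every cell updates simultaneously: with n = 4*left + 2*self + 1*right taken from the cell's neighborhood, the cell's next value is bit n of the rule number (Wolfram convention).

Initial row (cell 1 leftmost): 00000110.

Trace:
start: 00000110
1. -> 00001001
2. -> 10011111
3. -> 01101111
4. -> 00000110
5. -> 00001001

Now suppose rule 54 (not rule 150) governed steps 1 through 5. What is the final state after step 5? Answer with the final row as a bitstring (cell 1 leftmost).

11111001

(re-executing steps 1..5 under rule 54; state before step 1: 00000110)
1. -> 00001001
2. -> 10011111
3. -> 01100000
4. -> 10010000
5. -> 11111001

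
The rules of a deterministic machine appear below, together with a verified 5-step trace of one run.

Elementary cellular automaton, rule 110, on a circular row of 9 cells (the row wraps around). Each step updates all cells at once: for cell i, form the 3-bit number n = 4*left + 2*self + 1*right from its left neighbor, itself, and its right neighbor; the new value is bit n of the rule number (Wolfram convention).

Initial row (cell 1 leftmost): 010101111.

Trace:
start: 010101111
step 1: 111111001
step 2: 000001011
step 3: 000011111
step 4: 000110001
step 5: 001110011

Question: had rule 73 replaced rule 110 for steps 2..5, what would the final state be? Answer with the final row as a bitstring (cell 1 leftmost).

(re-executing steps 2..5 under rule 73; state before step 2: 111111001)
step 2: 000001001
step 3: 011100000
step 4: 010101111
step 5: 000001001

000001001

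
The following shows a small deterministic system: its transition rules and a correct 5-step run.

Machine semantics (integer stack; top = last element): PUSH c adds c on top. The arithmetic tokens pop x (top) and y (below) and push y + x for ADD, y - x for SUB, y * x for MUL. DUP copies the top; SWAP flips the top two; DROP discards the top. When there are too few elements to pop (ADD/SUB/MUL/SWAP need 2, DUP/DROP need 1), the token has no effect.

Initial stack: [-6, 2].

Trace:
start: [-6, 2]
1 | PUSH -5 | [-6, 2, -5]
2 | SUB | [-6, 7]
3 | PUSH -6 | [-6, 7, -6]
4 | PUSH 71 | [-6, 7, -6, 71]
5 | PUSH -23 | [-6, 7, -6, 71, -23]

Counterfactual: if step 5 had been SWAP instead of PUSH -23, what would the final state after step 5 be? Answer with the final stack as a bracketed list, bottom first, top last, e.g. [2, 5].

[-6, 7, 71, -6]

(re-executing from step 5 with the substitution; state before step 5: [-6, 7, -6, 71])
5 | SWAP | [-6, 7, 71, -6]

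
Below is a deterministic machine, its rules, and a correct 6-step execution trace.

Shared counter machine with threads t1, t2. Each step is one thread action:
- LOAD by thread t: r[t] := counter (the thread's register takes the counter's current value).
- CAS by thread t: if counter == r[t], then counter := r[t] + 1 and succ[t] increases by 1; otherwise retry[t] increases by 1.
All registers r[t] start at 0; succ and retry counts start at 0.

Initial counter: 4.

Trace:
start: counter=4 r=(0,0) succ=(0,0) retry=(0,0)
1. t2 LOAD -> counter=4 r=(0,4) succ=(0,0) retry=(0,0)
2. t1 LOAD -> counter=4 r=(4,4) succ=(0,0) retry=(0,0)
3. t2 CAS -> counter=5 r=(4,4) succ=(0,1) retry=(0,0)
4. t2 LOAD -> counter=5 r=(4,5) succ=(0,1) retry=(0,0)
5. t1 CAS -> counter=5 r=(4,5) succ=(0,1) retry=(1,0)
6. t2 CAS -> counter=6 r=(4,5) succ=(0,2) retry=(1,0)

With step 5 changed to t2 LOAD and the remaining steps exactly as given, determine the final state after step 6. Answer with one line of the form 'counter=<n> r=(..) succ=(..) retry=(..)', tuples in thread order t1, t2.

(re-executing from step 5 with the substitution; state before step 5: counter=5 r=(4,5) succ=(0,1) retry=(0,0))
5. t2 LOAD -> counter=5 r=(4,5) succ=(0,1) retry=(0,0)
6. t2 CAS -> counter=6 r=(4,5) succ=(0,2) retry=(0,0)

counter=6 r=(4,5) succ=(0,2) retry=(0,0)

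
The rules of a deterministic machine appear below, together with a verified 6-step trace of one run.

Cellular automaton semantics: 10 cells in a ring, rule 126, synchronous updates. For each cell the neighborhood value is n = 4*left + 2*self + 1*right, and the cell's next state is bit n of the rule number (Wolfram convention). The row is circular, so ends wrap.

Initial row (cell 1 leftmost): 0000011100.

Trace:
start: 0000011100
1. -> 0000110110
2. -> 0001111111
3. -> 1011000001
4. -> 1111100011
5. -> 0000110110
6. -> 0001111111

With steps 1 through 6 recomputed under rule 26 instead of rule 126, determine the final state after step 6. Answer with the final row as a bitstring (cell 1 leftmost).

(re-executing steps 1..6 under rule 26; state before step 1: 0000011100)
1. -> 0000110010
2. -> 0001101101
3. -> 1011001000
4. -> 0010110101
5. -> 1100100000
6. -> 1011010001

1011010001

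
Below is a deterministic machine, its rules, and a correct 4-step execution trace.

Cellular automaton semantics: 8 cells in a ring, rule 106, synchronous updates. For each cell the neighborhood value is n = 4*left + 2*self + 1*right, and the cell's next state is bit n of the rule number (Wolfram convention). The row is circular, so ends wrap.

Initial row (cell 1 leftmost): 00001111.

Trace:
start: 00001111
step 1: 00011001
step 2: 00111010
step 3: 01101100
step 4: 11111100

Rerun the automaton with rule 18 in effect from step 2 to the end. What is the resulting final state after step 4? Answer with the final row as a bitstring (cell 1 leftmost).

00100100

(re-executing steps 2..4 under rule 18; state before step 2: 00011001)
step 2: 10100110
step 3: 00011000
step 4: 00100100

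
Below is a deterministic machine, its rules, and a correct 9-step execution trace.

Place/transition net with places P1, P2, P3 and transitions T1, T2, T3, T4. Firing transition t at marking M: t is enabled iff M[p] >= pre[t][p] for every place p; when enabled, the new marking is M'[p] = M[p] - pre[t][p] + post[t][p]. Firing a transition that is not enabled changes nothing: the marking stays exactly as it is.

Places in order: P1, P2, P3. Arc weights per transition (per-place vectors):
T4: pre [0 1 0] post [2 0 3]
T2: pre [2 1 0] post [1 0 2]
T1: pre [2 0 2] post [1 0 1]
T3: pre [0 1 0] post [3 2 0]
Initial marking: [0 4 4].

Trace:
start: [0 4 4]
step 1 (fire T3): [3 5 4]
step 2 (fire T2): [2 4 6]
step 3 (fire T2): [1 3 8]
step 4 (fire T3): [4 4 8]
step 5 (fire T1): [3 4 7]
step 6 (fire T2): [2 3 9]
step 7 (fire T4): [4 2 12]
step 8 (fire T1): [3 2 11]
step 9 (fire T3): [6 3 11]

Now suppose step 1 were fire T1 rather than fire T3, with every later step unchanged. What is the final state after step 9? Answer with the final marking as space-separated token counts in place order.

(re-executing from step 1 with the substitution; state before step 1: [0 4 4])
step 1 (fire T1): [0 4 4]
step 2 (fire T2): [0 4 4]
step 3 (fire T2): [0 4 4]
step 4 (fire T3): [3 5 4]
step 5 (fire T1): [2 5 3]
step 6 (fire T2): [1 4 5]
step 7 (fire T4): [3 3 8]
step 8 (fire T1): [2 3 7]
step 9 (fire T3): [5 4 7]

5 4 7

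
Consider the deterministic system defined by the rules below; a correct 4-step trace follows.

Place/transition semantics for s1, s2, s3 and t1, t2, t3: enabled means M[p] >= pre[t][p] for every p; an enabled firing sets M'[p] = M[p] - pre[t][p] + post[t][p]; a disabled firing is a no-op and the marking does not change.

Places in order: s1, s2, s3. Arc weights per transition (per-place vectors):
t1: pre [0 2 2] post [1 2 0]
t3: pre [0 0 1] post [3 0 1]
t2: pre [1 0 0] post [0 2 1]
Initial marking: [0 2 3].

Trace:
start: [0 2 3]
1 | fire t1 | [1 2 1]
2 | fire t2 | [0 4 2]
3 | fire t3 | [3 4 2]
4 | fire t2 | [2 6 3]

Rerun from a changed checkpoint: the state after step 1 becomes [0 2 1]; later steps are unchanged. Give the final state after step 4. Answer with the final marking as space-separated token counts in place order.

2 4 2

state after step 1 := [0 2 1]
2 | fire t2 | [0 2 1]
3 | fire t3 | [3 2 1]
4 | fire t2 | [2 4 2]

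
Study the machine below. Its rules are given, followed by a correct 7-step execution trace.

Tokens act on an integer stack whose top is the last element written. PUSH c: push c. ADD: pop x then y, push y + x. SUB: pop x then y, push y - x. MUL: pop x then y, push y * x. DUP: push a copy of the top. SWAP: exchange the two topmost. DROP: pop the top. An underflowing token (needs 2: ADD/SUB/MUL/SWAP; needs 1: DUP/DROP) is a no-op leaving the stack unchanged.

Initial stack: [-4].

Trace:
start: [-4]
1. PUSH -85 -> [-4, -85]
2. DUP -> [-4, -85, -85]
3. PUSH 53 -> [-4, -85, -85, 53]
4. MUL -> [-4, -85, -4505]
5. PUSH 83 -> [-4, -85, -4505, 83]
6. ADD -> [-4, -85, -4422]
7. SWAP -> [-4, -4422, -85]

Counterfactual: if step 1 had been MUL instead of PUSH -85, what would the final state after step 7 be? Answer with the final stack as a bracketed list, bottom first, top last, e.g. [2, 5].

(re-executing from step 1 with the substitution; state before step 1: [-4])
1. MUL -> [-4]
2. DUP -> [-4, -4]
3. PUSH 53 -> [-4, -4, 53]
4. MUL -> [-4, -212]
5. PUSH 83 -> [-4, -212, 83]
6. ADD -> [-4, -129]
7. SWAP -> [-129, -4]

[-129, -4]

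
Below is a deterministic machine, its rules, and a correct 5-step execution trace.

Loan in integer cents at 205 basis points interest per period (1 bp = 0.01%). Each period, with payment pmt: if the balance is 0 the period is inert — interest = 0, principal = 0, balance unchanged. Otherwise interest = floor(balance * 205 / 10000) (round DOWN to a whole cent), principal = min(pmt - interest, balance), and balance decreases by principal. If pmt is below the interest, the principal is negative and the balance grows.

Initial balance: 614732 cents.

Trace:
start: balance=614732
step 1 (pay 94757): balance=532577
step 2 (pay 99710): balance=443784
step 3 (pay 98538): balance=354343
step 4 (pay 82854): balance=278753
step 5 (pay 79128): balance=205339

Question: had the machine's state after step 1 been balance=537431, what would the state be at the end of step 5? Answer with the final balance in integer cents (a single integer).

210604

state after step 1 := balance=537431
step 2 (pay 99710): balance=448738
step 3 (pay 98538): balance=359399
step 4 (pay 82854): balance=283912
step 5 (pay 79128): balance=210604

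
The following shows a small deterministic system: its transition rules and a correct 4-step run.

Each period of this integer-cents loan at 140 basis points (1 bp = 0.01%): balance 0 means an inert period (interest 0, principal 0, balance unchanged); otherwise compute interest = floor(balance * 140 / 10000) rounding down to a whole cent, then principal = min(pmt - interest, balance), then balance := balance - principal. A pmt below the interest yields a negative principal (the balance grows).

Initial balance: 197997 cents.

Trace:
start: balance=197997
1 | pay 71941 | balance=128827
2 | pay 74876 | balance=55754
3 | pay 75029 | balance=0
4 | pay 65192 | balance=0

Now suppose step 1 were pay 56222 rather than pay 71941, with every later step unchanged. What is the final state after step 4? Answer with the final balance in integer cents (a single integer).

(re-executing from step 1 with the substitution; state before step 1: balance=197997)
1 | pay 56222 | balance=144546
2 | pay 74876 | balance=71693
3 | pay 75029 | balance=0
4 | pay 65192 | balance=0

0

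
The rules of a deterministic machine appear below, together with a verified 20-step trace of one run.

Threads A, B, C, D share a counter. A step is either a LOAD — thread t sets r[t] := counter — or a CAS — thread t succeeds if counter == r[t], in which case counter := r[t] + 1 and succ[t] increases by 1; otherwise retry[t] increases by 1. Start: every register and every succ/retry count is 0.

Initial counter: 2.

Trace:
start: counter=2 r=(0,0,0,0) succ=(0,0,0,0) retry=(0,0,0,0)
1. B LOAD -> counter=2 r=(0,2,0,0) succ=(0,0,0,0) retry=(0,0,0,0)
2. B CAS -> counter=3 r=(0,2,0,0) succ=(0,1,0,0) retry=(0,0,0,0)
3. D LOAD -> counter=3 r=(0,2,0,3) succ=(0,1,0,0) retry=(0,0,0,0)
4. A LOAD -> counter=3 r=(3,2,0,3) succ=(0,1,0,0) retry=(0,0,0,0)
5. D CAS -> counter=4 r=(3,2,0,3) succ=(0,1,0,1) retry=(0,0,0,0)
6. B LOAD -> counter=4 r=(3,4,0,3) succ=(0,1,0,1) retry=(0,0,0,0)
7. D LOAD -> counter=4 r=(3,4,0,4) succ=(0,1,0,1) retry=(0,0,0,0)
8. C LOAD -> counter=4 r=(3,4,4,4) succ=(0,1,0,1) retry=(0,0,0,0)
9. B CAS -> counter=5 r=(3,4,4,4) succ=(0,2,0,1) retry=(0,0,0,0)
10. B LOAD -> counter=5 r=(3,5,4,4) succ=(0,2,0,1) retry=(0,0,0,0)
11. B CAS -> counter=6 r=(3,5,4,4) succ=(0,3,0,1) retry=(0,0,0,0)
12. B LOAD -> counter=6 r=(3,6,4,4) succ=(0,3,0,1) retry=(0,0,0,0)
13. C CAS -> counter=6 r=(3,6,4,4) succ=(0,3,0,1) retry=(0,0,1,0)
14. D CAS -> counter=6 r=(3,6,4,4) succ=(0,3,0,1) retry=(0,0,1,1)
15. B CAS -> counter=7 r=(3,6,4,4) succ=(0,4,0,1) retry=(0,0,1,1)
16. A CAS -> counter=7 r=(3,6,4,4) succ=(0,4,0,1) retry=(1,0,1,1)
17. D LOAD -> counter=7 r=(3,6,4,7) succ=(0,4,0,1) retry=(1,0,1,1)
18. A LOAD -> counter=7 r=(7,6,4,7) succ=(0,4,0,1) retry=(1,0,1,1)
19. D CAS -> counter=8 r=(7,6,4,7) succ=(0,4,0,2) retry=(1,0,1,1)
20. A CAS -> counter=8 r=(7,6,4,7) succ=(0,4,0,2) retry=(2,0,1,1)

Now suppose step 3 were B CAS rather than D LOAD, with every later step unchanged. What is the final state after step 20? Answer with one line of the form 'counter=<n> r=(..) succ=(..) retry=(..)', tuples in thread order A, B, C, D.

counter=7 r=(6,5,3,6) succ=(0,4,0,1) retry=(2,1,1,2)

(re-executing from step 3 with the substitution; state before step 3: counter=3 r=(0,2,0,0) succ=(0,1,0,0) retry=(0,0,0,0))
3. B CAS -> counter=3 r=(0,2,0,0) succ=(0,1,0,0) retry=(0,1,0,0)
4. A LOAD -> counter=3 r=(3,2,0,0) succ=(0,1,0,0) retry=(0,1,0,0)
5. D CAS -> counter=3 r=(3,2,0,0) succ=(0,1,0,0) retry=(0,1,0,1)
6. B LOAD -> counter=3 r=(3,3,0,0) succ=(0,1,0,0) retry=(0,1,0,1)
7. D LOAD -> counter=3 r=(3,3,0,3) succ=(0,1,0,0) retry=(0,1,0,1)
8. C LOAD -> counter=3 r=(3,3,3,3) succ=(0,1,0,0) retry=(0,1,0,1)
9. B CAS -> counter=4 r=(3,3,3,3) succ=(0,2,0,0) retry=(0,1,0,1)
10. B LOAD -> counter=4 r=(3,4,3,3) succ=(0,2,0,0) retry=(0,1,0,1)
11. B CAS -> counter=5 r=(3,4,3,3) succ=(0,3,0,0) retry=(0,1,0,1)
12. B LOAD -> counter=5 r=(3,5,3,3) succ=(0,3,0,0) retry=(0,1,0,1)
13. C CAS -> counter=5 r=(3,5,3,3) succ=(0,3,0,0) retry=(0,1,1,1)
14. D CAS -> counter=5 r=(3,5,3,3) succ=(0,3,0,0) retry=(0,1,1,2)
15. B CAS -> counter=6 r=(3,5,3,3) succ=(0,4,0,0) retry=(0,1,1,2)
16. A CAS -> counter=6 r=(3,5,3,3) succ=(0,4,0,0) retry=(1,1,1,2)
17. D LOAD -> counter=6 r=(3,5,3,6) succ=(0,4,0,0) retry=(1,1,1,2)
18. A LOAD -> counter=6 r=(6,5,3,6) succ=(0,4,0,0) retry=(1,1,1,2)
19. D CAS -> counter=7 r=(6,5,3,6) succ=(0,4,0,1) retry=(1,1,1,2)
20. A CAS -> counter=7 r=(6,5,3,6) succ=(0,4,0,1) retry=(2,1,1,2)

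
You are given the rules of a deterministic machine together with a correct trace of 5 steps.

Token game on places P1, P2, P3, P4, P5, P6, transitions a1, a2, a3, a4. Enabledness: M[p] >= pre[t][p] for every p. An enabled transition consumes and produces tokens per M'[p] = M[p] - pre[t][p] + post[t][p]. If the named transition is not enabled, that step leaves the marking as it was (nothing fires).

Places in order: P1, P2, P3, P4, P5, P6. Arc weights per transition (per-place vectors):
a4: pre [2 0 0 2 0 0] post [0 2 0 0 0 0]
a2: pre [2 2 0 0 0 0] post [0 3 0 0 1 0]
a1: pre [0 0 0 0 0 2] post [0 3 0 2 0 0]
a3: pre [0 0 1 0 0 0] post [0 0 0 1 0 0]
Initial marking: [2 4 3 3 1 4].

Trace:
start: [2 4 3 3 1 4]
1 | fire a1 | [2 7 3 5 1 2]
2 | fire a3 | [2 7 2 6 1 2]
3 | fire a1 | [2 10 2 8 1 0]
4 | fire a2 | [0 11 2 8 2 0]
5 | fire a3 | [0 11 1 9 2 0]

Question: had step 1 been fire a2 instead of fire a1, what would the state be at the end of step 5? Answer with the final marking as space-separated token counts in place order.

0 8 1 7 2 2

(re-executing from step 1 with the substitution; state before step 1: [2 4 3 3 1 4])
1 | fire a2 | [0 5 3 3 2 4]
2 | fire a3 | [0 5 2 4 2 4]
3 | fire a1 | [0 8 2 6 2 2]
4 | fire a2 | [0 8 2 6 2 2]
5 | fire a3 | [0 8 1 7 2 2]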